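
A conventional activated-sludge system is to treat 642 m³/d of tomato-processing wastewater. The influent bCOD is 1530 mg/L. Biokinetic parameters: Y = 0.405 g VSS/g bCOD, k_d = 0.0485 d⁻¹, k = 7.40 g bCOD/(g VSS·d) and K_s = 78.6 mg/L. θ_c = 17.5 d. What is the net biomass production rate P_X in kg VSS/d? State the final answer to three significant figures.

P_X ≈ 215 kg VSS/d

From the Monod/SRT balance for a CMAS, S = K_s·(1+k_d θ_c)/[θ_c·(Y k − k_d) − 1] = 78.6 × (1 + 0.0485 × 17.5) / [17.5 × (0.405 × 7.40 − 0.0485) − 1] = 145.3 / 50.60 = 2.872 mg/L.
Y_obs = Y / (1 + k_d θ_c) = 0.405 / (1 + 0.0485 × 17.5) = 0.405 / 1.849 = 0.2191.
Mass of bCOD removed per day: Q(S₀ − S) = 642 × 1527 g/m³ = 980.4 kg/d.
P_X = Y_obs · Q(S₀ − S) = 0.2191 × 980.4 = 214.8 kg VSS/d.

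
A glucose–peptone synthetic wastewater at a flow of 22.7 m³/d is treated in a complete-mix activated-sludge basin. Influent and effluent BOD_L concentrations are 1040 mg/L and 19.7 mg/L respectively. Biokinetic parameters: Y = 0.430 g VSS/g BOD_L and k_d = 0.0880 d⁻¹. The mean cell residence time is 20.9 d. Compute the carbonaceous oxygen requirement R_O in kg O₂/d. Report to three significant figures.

R_O ≈ 18.2 kg O₂/d

Y_obs = Y / (1 + k_d θ_c) = 0.430 / (1 + 0.0880 × 20.9) = 0.430 / 2.839 = 0.1515.
Substrate removed = Q·(S₀ − S) = 22.7 m³/d × (1040 − 19.7) g/m³ = 2.32×10^4 g/d = 23.16 kg/d.
P_X = Y_obs·Q·(S₀ − S) = 0.1515 × 23.16 = 3.508 kg VSS/d.
R_O = Q·ΔS − 1.42 P_X = 23.16 − 4.981 = 18.18 kg O₂/d.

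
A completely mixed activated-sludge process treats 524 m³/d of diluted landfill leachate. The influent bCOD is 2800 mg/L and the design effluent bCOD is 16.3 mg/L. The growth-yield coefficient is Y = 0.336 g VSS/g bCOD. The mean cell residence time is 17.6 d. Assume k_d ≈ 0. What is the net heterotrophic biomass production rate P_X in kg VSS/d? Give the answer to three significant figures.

No decay correction is needed, so Y_obs = Y = 0.336.
Mass of bCOD removed per day: Q(S₀ − S) = 524 × 2784 g/m³ = 1459 kg/d.
Biomass produced: P_X = Y_obs·Q·ΔS = 0.3360 × 1459 ≈ 490.1 kg VSS/d.

P_X ≈ 490 kg VSS/d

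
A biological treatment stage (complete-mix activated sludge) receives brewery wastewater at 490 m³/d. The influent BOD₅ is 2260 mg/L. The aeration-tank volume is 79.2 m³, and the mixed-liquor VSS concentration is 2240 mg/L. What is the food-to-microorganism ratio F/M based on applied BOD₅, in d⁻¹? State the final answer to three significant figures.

Food-to-microorganism ratio F/M = Q S₀ / (V X) = 490 × 2260 / (79.20 × 2240) = 6.242 d⁻¹.

F/M ≈ 6.24 d⁻¹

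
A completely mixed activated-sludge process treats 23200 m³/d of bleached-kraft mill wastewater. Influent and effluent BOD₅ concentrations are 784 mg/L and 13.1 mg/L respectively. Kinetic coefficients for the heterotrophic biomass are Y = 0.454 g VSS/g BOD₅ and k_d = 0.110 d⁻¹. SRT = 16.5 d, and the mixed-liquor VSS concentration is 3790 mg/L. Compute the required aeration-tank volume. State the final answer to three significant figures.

From the SRT design equation V = Y Q (S₀−S) θ_c / [X (1 + k_d θ_c)] = 0.454 × 23200 × (784 − 13.1) × 16.5 / [3790 × (1 + 0.110 × 16.5)] = 1.34×10^8 / 10669 = 12558 m³.

V ≈ 12600 m³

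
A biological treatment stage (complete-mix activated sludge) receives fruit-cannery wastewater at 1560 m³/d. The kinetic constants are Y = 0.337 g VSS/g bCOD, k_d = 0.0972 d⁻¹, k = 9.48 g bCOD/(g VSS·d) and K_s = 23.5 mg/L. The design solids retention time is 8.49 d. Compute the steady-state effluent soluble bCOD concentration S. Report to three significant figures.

Effluent substrate depends only on kinetics and SRT: S = K_s(1 + k_d θ_c) / [θ_c(Yk − k_d) − 1] = 23.5 × (1 + 0.0972 × 8.49) / [8.49 × (0.337 × 9.48 − 0.0972) − 1] = 42.89 / 25.30 = 1.695 mg/L.

S ≈ 1.70 mg/L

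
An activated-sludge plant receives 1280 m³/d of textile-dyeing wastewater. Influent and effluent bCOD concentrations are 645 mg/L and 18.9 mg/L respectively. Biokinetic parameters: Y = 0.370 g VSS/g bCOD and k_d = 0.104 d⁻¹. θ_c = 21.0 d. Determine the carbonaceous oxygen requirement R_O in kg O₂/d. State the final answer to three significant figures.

Y_obs = Y / (1 + k_d θ_c) = 0.370 / (1 + 0.104 × 21.0) = 0.370 / 3.184 = 0.1162.
ΔS = 645 − 18.9 = 626.1 mg/L, so the substrate removal rate is 1280 × 626.1/1000 = 801.4 kg bCOD/d.
P_X = Y_obs·Q·(S₀ − S) = 0.1162 × 801.4 = 93.13 kg VSS/d.
R_O = Q·ΔS − 1.42 P_X = 801.4 − 132.2 = 669.2 kg O₂/d.

R_O ≈ 669 kg O₂/d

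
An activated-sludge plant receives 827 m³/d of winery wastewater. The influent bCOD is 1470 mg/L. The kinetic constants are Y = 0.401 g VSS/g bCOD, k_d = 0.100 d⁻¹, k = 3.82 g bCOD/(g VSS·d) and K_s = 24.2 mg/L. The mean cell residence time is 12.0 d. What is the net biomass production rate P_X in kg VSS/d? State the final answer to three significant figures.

P_X ≈ 221 kg VSS/d

Effluent substrate depends only on kinetics and SRT: S = K_s(1 + k_d θ_c) / [θ_c(Yk − k_d) − 1] = 24.2 × (1 + 0.100 × 12.0) / [12.0 × (0.401 × 3.82 − 0.100) − 1] = 53.24 / 16.18 = 3.290 mg/L.
Y_obs = Y / (1 + k_d θ_c) = 0.401 / (1 + 0.100 × 12.0) = 0.401 / 2.200 = 0.1823.
Mass of bCOD removed per day: Q(S₀ − S) = 827 × 1467 g/m³ = 1213 kg/d.
So the net sludge growth is P_X = 0.1823 × 1213 = 221.1 kg VSS/d.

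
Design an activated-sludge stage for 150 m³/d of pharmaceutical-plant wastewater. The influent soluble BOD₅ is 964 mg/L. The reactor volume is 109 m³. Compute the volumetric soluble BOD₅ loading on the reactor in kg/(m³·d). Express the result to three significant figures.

Volumetric loading L_v = Q·S₀ / V = 150 × 964 g/m³ / 109.0 m³ = 1327 g/(m³·d) = 1.327 kg soluble BOD₅/(m³·d).

L_v ≈ 1.33 kg soluble BOD₅/(m³·d)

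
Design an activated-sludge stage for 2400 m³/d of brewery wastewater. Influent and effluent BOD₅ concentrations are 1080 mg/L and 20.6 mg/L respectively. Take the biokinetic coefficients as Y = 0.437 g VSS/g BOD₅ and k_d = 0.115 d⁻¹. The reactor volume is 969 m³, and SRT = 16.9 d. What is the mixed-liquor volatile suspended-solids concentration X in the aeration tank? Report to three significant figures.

X ≈ 6580 mg/L

Solving the biomass balance for X: X = Y Q (S₀−S) θ_c / [V (1+k_d θ_c)] = 0.437 × 2400 × (1080 − 20.6) × 16.9 / [969 × (1 + 0.115 × 16.9)] = 6583 mg/L.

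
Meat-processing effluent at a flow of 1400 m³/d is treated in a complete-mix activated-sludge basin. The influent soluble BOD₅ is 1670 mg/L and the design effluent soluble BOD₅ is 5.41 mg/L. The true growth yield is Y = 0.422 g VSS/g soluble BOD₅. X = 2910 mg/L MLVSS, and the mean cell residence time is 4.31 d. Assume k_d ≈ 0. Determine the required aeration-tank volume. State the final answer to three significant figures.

V ≈ 1460 m³

V·X = Y·Q·ΔS·θ_c gives V = 0.422 × 1400 × (1670 − 5.41) × 4.31 / 2910 = 1457 m³.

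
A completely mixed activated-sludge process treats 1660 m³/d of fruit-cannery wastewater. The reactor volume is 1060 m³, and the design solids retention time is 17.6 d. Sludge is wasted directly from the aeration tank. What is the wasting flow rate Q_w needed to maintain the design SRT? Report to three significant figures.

With mixed-liquor wasting, θ_c = V/Q_w, so Q_w = V/θ_c = 1060/17.6 = 60.23 m³/d.

Q_w ≈ 60.2 m³/d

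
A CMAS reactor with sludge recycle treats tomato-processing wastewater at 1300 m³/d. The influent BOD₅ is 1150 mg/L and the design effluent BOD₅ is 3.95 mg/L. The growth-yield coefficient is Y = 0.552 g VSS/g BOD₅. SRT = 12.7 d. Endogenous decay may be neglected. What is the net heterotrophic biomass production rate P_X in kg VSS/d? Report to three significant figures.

With endogenous decay neglected, the observed yield equals the true yield: Y_obs = Y = 0.552 g VSS/g BOD₅.
ΔS = 1150 − 3.95 = 1146 mg/L, so the substrate removal rate is 1300 × 1146/1000 = 1490 kg BOD₅/d.
Biomass produced: P_X = Y_obs·Q·ΔS = 0.5520 × 1490 ≈ 822.4 kg VSS/d.

P_X ≈ 822 kg VSS/d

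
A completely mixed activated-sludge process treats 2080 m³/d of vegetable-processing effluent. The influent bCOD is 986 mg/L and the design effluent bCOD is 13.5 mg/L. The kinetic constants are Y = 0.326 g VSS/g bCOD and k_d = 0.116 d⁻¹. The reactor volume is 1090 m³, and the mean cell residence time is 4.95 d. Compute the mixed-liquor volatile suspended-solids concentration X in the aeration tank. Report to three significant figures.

X ≈ 1900 mg/L

Solving the biomass balance for X: X = Y Q (S₀−S) θ_c / [V (1+k_d θ_c)] = 0.326 × 2080 × (986 − 13.5) × 4.95 / [1090 × (1 + 0.116 × 4.95)] = 1902 mg/L.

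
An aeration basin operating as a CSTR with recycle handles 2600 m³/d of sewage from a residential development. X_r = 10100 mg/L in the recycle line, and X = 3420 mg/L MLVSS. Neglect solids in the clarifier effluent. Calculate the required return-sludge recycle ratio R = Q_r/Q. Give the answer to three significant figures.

R ≈ 0.512

Mass balance around the secondary clarifier (neglecting effluent solids): R = X / (X_r − X) = 3420 / (10100 − 3420) = 0.5120.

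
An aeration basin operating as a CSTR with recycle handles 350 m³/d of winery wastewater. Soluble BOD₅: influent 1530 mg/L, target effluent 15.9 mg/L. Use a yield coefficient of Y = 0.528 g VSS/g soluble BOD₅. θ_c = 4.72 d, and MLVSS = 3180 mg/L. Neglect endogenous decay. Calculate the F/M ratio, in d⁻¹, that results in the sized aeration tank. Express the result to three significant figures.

F/M ≈ 0.405 d⁻¹

With k_d = 0 the design equation reduces to V = Y Q (S₀−S) θ_c / X = 0.528 × 350 × (1530 − 15.9) × 4.72 / 3180 = 415.3 m³.
Food-to-microorganism ratio F/M = Q S₀ / (V X) = 350 × 1530 / (415.3 × 3180) = 0.4055 d⁻¹.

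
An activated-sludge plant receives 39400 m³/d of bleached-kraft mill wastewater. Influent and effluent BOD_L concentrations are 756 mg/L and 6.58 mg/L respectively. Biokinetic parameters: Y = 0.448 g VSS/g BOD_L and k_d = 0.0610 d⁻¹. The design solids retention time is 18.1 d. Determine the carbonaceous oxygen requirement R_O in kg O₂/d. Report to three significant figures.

R_O ≈ 20600 kg O₂/d

Observed yield with endogenous decay: Y_obs = Y / (1 + k_d·θ_c) = 0.448 / (1 + 0.0610 × 18.1) = 0.448 / 2.104 = 0.2129 g VSS/g BOD_L.
ΔS = 756 − 6.58 = 749.4 mg/L, so the substrate removal rate is 39400 × 749.4/1000 = 29527 kg BOD_L/d.
P_X = Y_obs·Q·(S₀ − S) = 0.2129 × 29527 = 6287 kg VSS/d.
R_O = Q·ΔS − 1.42 P_X = 29527 − 8927 = 20600 kg O₂/d.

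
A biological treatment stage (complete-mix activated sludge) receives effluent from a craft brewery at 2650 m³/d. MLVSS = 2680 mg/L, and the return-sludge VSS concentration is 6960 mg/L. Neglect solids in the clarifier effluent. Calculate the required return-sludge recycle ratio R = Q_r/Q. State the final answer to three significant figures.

R ≈ 0.626

R = Q_r/Q = X/(X_r − X) = 2680 / (6960 − 2680) = 0.6262.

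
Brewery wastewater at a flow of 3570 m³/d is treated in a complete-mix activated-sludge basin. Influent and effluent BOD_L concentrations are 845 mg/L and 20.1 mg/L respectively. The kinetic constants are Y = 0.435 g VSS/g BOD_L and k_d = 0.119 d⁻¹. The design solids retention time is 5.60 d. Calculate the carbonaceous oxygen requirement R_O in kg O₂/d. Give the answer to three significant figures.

Correct the yield for decay: Y_obs = Y/(1 + k_d θ_c) = 0.435 / (1 + 0.119 × 5.60) = 0.435 / 1.666 = 0.2610.
ΔS = 845 − 20.1 = 824.9 mg/L, so the substrate removal rate is 3570 × 824.9/1000 = 2945 kg BOD_L/d.
Net sludge production P_X = 0.2610 × 2945 = 768.7 kg VSS/d.
R_O = Q·ΔS − 1.42 P_X = 2945 − 1092 = 1853 kg O₂/d.

R_O ≈ 1850 kg O₂/d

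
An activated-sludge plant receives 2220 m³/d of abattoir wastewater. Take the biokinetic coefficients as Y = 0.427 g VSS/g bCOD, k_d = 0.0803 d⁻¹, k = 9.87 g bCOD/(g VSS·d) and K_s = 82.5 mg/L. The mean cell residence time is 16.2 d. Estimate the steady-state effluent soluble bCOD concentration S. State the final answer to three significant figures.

S ≈ 2.88 mg/L

From the Monod/SRT balance for a CMAS, S = K_s·(1+k_d θ_c)/[θ_c·(Y k − k_d) − 1] = 82.5 × (1 + 0.0803 × 16.2) / [16.2 × (0.427 × 9.87 − 0.0803) − 1] = 189.8 / 65.97 = 2.877 mg/L.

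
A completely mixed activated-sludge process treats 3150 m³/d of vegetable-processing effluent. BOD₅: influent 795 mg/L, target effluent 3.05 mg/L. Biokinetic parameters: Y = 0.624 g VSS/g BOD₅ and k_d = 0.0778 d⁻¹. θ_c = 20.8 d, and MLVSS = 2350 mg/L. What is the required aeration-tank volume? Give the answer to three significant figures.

Rearranging the biomass balance for a CMAS with decay, V = Y·Q·ΔS·θ_c / [X·(1+k_d θ_c)] = 0.624 × 3150 × (795 − 3.05) × 20.8 / [2350 × (1 + 0.0778 × 20.8)] = 3.24×10^7 / 6153 = 5262 m³.

V ≈ 5260 m³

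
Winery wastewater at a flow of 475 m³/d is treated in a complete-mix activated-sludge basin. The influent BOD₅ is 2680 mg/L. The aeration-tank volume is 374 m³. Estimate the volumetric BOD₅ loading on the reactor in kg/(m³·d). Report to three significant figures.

L_v ≈ 3.40 kg BOD₅/(m³·d)

Applied BOD₅ load per unit volume = Q·S₀/V = (475 × 2680/1000)/374.0 = 3.404 kg BOD₅·m⁻³·d⁻¹.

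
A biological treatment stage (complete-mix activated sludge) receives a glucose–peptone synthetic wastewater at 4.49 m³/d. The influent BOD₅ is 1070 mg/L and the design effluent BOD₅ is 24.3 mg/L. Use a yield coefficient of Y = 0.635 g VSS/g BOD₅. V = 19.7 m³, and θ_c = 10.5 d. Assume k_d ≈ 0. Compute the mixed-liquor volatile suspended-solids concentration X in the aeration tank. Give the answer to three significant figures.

From V·X = Y·Q·(S₀ − S)·θ_c (decay neglected): X = 0.635 × 4.49 × (1070 − 24.3) × 10.5 / 19.7 = 1589 mg/L.

X ≈ 1590 mg/L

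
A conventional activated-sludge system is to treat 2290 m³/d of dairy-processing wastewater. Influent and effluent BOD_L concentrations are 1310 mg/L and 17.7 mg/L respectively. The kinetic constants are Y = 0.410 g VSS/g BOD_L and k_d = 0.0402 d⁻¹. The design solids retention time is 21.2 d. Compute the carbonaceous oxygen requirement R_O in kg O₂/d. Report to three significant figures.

Observed yield with endogenous decay: Y_obs = Y / (1 + k_d·θ_c) = 0.410 / (1 + 0.0402 × 21.2) = 0.410 / 1.852 = 0.2214 g VSS/g BOD_L.
Substrate removed = Q·(S₀ − S) = 2290 m³/d × (1310 − 17.7) g/m³ = 2.96×10^6 g/d = 2959 kg/d.
Net sludge production P_X = 0.2214 × 2959 = 655.1 kg VSS/d.
Carbonaceous O₂ demand = substrate oxidised − cell-mass equivalent = 2959 − 1.42 × 655.1 = 2029 kg O₂/d.

R_O ≈ 2030 kg O₂/d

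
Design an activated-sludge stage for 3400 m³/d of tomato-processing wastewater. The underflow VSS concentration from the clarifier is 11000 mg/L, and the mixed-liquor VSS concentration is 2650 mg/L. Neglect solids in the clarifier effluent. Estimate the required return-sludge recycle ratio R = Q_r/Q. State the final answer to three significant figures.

R ≈ 0.317

Solids balance on the clarifier gives (1+R)X = R·X_r, so R = X/(X_r − X) = 2650 / (11000 − 2650) = 0.3174.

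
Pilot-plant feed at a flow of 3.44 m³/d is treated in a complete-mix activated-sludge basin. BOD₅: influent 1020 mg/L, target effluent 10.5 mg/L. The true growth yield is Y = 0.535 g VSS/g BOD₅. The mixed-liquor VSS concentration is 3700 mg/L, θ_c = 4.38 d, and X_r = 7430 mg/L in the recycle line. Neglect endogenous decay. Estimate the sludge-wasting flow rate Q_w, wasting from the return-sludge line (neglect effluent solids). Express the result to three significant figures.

Q_w ≈ 0.250 m³/d

Biomass mass balance (decay neglected): V·X = Y·Q·(S₀ − S)·θ_c, so V = 0.535 × 3.44 × (1020 − 10.5) × 4.38 / 3700 = 2.199 m³.
Q_w = (V·X)/(θ_c X_r) = 2.199 × 3700 / (4.38 × 7430) = 0.2501 m³/d.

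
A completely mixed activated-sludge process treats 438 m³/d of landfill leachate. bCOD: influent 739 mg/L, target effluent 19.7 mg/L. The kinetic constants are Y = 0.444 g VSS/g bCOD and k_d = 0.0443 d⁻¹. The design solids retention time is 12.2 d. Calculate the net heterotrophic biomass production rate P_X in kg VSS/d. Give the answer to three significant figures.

P_X ≈ 90.8 kg VSS/d

The observed yield is Y_obs = Y/(1 + k_d·θ_c) = 0.444 / (1 + 0.0443 × 12.2) = 0.444 / 1.540 = 0.2882 g VSS per g bCOD removed.
Q·(S₀ − S) = 438 × (739 − 19.7) × 10⁻³ = 315.1 kg/d removed.
P_X = Y_obs · Q(S₀ − S) = 0.2882 × 315.1 = 90.81 kg VSS/d.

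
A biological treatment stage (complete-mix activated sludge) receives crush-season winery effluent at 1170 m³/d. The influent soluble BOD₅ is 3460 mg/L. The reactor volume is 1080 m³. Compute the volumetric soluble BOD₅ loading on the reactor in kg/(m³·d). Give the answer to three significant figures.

L_v ≈ 3.75 kg soluble BOD₅/(m³·d)

Volumetric loading L_v = Q·S₀ / V = 1170 × 3460 g/m³ / 1080 m³ = 3748 g/(m³·d) = 3.748 kg soluble BOD₅/(m³·d).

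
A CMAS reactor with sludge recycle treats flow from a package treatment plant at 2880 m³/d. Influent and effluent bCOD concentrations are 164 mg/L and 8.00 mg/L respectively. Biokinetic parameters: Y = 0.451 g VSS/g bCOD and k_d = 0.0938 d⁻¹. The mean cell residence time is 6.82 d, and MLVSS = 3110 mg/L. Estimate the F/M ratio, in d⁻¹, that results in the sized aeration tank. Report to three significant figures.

F/M ≈ 0.560 d⁻¹

From the SRT design equation V = Y Q (S₀−S) θ_c / [X (1 + k_d θ_c)] = 0.451 × 2880 × (164 − 8.00) × 6.82 / [3110 × (1 + 0.0938 × 6.82)] = 1.38×10^6 / 5100 = 271.0 m³.
Food-to-microorganism ratio F/M = Q S₀ / (V X) = 2880 × 164 / (271.0 × 3110) = 0.5604 d⁻¹.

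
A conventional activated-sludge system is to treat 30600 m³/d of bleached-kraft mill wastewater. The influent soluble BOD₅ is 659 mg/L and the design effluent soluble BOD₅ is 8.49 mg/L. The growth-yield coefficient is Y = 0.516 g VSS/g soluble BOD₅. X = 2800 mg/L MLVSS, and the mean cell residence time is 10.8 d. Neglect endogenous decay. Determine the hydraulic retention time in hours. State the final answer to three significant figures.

τ ≈ 31.1 h

Biomass mass balance (decay neglected): V·X = Y·Q·(S₀ − S)·θ_c, so V = 0.516 × 30600 × (659 − 8.49) × 10.8 / 2800 = 39618 m³.
τ = V/Q = 39618/30600 = 1.295 d, or 31.07 h.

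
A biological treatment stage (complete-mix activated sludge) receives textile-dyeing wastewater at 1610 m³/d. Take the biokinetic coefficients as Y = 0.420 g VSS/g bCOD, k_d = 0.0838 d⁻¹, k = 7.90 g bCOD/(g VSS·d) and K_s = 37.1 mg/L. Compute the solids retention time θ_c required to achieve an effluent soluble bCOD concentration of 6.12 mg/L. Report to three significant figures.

From 1/θ_c = Y·k·S/(K_s + S) − k_d: Y·k·S/(K_s+S) = 0.420 × 7.90 × 6.12 / (37.1 + 6.12) = 0.4698 d⁻¹.
θ_c = 1/(μ − k_d) = 1/(0.4698 − 0.0838) = 1/0.3860 = 2.590 d.

θ_c ≈ 2.59 d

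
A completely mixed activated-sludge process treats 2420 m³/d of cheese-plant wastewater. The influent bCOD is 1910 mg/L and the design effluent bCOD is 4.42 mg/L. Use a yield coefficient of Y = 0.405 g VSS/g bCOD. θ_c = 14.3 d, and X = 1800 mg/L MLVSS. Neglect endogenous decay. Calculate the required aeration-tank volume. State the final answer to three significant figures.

V ≈ 14800 m³

With k_d = 0 the design equation reduces to V = Y Q (S₀−S) θ_c / X = 0.405 × 2420 × (1910 − 4.42) × 14.3 / 1800 = 14838 m³.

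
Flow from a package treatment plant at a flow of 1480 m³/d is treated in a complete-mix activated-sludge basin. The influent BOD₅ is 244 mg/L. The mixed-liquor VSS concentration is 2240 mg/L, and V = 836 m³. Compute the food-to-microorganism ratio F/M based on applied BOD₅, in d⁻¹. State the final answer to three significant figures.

F/M = Q·S₀ / (V·X) = 1480 × 244 / (836.0 × 2240) = 0.1928 g BOD₅·(g VSS·d)⁻¹.

F/M ≈ 0.193 d⁻¹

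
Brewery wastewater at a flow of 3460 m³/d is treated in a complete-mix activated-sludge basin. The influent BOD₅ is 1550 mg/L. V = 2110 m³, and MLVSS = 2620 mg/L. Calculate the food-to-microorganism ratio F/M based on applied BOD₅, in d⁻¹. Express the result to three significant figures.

Food-to-microorganism ratio F/M = Q S₀ / (V X) = 3460 × 1550 / (2110 × 2620) = 0.9701 d⁻¹.

F/M ≈ 0.970 d⁻¹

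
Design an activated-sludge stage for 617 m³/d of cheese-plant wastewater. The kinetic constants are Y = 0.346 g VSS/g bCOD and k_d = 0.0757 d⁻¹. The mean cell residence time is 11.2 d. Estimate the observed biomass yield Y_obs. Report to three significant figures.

Y_obs ≈ 0.187 g VSS/g bCOD

The observed yield is Y_obs = Y/(1 + k_d·θ_c) = 0.346 / (1 + 0.0757 × 11.2) = 0.346 / 1.848 = 0.1872 g VSS per g bCOD removed.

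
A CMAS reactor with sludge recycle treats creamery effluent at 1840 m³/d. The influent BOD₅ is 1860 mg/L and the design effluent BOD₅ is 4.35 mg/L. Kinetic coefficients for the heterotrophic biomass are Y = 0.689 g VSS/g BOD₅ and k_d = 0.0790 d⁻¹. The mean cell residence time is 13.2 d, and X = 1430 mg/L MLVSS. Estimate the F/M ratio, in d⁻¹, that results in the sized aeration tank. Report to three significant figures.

F/M ≈ 0.225 d⁻¹

Steady-state biomass mass balance: V·X·(1 + k_d·θ_c) = Y·Q·(S₀ − S)·θ_c, so V = 0.689 × 1840 × (1860 − 4.35) × 13.2 / [1430 × (1 + 0.0790 × 13.2)] = 3.11×10^7 / 2921 = 10630 m³.
F/M = Q·S₀ / (V·X) = 1840 × 1860 / (10630 × 1430) = 0.2251 g BOD₅·(g VSS·d)⁻¹.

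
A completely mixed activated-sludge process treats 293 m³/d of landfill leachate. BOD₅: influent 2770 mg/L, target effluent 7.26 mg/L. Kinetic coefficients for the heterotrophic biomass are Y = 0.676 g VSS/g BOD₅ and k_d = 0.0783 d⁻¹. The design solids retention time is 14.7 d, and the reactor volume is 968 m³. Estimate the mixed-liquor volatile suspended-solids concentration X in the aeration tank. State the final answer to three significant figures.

X = Y·Q·ΔS·θ_c / [V·(1 + k_d θ_c)] = 0.676 × 293 × (2770 − 7.26) × 14.7 / [968 × (1 + 0.0783 × 14.7)] = 3863 mg/L.

X ≈ 3860 mg/L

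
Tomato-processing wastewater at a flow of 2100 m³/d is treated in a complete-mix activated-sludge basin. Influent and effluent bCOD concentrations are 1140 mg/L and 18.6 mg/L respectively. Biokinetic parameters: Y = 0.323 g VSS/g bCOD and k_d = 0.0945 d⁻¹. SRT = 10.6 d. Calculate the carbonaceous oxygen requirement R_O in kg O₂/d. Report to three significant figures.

The observed yield is Y_obs = Y/(1 + k_d·θ_c) = 0.323 / (1 + 0.0945 × 10.6) = 0.323 / 2.002 = 0.1614 g VSS per g bCOD removed.
ΔS = 1140 − 18.6 = 1121 mg/L, so the substrate removal rate is 2100 × 1121/1000 = 2355 kg bCOD/d.
Net sludge production P_X = 0.1614 × 2355 = 380.0 kg VSS/d.
R_O = Q·ΔS − 1.42 P_X = 2355 − 539.6 = 1815 kg O₂/d.

R_O ≈ 1820 kg O₂/d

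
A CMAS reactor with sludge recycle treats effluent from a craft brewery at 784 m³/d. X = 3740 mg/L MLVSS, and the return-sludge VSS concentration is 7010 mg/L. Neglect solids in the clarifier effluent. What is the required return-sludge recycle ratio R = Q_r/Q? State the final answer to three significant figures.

Mass balance around the secondary clarifier (neglecting effluent solids): R = X / (X_r − X) = 3740 / (7010 − 3740) = 1.144.

R ≈ 1.14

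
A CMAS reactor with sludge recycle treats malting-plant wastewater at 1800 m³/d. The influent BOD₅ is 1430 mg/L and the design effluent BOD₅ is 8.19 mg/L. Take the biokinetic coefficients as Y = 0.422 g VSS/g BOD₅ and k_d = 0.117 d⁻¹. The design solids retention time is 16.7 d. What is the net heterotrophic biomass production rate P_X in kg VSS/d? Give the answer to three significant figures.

Observed yield with endogenous decay: Y_obs = Y / (1 + k_d·θ_c) = 0.422 / (1 + 0.117 × 16.7) = 0.422 / 2.954 = 0.1429 g VSS/g BOD₅.
Mass of BOD₅ removed per day: Q(S₀ − S) = 1800 × 1422 g/m³ = 2559 kg/d.
P_X = Y_obs · Q(S₀ − S) = 0.1429 × 2559 = 365.6 kg VSS/d.

P_X ≈ 366 kg VSS/d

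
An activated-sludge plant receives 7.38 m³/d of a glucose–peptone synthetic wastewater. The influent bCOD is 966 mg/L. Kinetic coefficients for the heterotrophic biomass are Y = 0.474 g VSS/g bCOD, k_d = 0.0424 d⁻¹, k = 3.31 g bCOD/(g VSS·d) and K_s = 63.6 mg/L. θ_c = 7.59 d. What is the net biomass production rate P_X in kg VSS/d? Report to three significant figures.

P_X ≈ 2.54 kg VSS/d

For a completely mixed reactor with recycle the Lawrence–McCarty relation gives S = K_s·(1 + k_d·θ_c) / [θ_c·(Y·k − k_d) − 1] = 63.6 × (1 + 0.0424 × 7.59) / [7.59 × (0.474 × 3.31 − 0.0424) − 1] = 84.07 / 10.59 = 7.941 mg/L.
Correct the yield for decay: Y_obs = Y/(1 + k_d θ_c) = 0.474 / (1 + 0.0424 × 7.59) = 0.474 / 1.322 = 0.3586.
ΔS = 966 − 7.94 = 958.1 mg/L, so the substrate removal rate is 7.38 × 958.1/1000 = 7.070 kg bCOD/d.
So the net sludge growth is P_X = 0.3586 × 7.070 = 2.535 kg VSS/d.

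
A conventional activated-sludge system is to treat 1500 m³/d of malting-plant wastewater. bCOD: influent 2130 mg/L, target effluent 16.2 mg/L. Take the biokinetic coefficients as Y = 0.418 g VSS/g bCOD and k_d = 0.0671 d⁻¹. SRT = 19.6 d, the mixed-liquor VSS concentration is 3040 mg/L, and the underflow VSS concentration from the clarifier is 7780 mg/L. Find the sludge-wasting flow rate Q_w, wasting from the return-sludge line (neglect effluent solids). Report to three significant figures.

Q_w ≈ 73.6 m³/d

From the SRT design equation V = Y Q (S₀−S) θ_c / [X (1 + k_d θ_c)] = 0.418 × 1500 × (2130 − 16.2) × 19.6 / [3040 × (1 + 0.0671 × 19.6)] = 2.6×10^7 / 7038 = 3691 m³.
Wasting from the return line (neglecting effluent solids): Q_w = V·X / (θ_c·X_r) = 3691 × 3040 / (19.6 × 7780) = 73.58 m³/d.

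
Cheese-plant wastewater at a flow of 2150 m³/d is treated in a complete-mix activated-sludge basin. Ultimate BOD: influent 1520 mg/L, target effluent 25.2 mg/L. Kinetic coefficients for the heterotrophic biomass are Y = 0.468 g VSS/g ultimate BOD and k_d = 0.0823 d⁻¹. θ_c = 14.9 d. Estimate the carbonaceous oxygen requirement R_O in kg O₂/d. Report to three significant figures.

R_O ≈ 2250 kg O₂/d

Y_obs = Y / (1 + k_d θ_c) = 0.468 / (1 + 0.0823 × 14.9) = 0.468 / 2.226 = 0.2102.
Mass of ultimate BOD removed per day: Q(S₀ − S) = 2150 × 1495 g/m³ = 3214 kg/d.
Biomass synthesised: P_X = Y_obs × 3214 = 675.6 kg VSS/d.
R_O = Q·ΔS − 1.42 P_X = 3214 − 959.4 = 2254 kg O₂/d.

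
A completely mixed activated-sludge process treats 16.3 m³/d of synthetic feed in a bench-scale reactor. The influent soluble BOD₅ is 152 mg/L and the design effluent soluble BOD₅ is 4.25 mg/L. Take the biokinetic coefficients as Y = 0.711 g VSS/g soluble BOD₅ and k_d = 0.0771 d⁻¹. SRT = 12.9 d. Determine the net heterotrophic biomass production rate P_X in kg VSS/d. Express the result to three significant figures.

P_X ≈ 0.858 kg VSS/d

Correct the yield for decay: Y_obs = Y/(1 + k_d θ_c) = 0.711 / (1 + 0.0771 × 12.9) = 0.711 / 1.995 = 0.3565.
ΔS = 152 − 4.25 = 147.8 mg/L, so the substrate removal rate is 16.3 × 147.8/1000 = 2.408 kg soluble BOD₅/d.
So the net sludge growth is P_X = 0.3565 × 2.408 = 0.8585 kg VSS/d.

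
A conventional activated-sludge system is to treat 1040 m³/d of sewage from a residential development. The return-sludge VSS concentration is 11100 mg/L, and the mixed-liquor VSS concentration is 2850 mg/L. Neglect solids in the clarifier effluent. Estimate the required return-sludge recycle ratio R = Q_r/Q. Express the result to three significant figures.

R ≈ 0.345

Mass balance around the secondary clarifier (neglecting effluent solids): R = X / (X_r − X) = 2850 / (11100 − 2850) = 0.3455.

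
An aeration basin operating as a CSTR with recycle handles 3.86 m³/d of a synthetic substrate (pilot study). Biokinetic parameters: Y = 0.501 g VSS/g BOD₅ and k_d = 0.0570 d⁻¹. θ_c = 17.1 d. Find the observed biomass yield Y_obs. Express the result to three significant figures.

The observed yield is Y_obs = Y/(1 + k_d·θ_c) = 0.501 / (1 + 0.0570 × 17.1) = 0.501 / 1.975 = 0.2537 g VSS per g BOD₅ removed.

Y_obs ≈ 0.254 g VSS/g BOD₅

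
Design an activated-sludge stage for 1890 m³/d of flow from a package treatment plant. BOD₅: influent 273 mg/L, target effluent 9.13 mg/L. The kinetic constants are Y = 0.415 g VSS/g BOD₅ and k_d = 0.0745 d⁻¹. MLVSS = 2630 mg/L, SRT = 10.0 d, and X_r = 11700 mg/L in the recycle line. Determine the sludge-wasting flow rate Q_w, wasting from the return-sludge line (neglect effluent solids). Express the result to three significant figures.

Q_w ≈ 10.1 m³/d

Rearranging the biomass balance for a CMAS with decay, V = Y·Q·ΔS·θ_c / [X·(1+k_d θ_c)] = 0.415 × 1890 × (273 − 9.13) × 10.0 / [2630 × (1 + 0.0745 × 10.0)] = 2.07×10^6 / 4589 = 451.0 m³.
Wasting from the return line (neglecting effluent solids): Q_w = V·X / (θ_c·X_r) = 451.0 × 2630 / (10.0 × 11700) = 10.14 m³/d.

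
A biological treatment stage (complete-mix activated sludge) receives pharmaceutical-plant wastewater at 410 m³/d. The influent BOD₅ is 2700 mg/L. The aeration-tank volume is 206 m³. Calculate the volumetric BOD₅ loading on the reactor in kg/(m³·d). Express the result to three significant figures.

Volumetric loading L_v = Q·S₀ / V = 410 × 2700 g/m³ / 206.0 m³ = 5374 g/(m³·d) = 5.374 kg BOD₅/(m³·d).

L_v ≈ 5.37 kg BOD₅/(m³·d)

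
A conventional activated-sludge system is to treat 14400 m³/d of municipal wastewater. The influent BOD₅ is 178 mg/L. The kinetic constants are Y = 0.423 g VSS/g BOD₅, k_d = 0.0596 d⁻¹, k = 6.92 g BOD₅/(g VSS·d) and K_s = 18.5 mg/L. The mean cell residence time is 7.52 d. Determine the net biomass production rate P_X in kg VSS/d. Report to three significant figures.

From the Monod/SRT balance for a CMAS, S = K_s·(1+k_d θ_c)/[θ_c·(Y k − k_d) − 1] = 18.5 × (1 + 0.0596 × 7.52) / [7.52 × (0.423 × 6.92 − 0.0596) − 1] = 26.79 / 20.56 = 1.303 mg/L.
Y_obs = Y / (1 + k_d θ_c) = 0.423 / (1 + 0.0596 × 7.52) = 0.423 / 1.448 = 0.2921.
ΔS = 178 − 1.30 = 176.7 mg/L, so the substrate removal rate is 14400 × 176.7/1000 = 2544 kg BOD₅/d.
P_X = Y_obs · Q(S₀ − S) = 0.2921 × 2544 = 743.2 kg VSS/d.

P_X ≈ 743 kg VSS/d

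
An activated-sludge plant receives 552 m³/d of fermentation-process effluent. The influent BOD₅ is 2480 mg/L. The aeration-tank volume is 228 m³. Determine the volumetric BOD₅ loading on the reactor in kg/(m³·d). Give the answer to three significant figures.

L_v ≈ 6.00 kg BOD₅/(m³·d)

L_v = Q S₀ / V = 552 × 2480 × 10⁻³ / 228.0 = 6.004 kg/(m³·d).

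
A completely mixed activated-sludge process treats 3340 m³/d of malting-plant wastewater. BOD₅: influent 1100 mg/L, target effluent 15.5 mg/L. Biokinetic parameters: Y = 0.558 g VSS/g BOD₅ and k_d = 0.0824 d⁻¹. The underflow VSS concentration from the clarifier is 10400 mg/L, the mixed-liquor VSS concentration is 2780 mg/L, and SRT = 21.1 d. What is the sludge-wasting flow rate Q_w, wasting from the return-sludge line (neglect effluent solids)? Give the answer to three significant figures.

From the SRT design equation V = Y Q (S₀−S) θ_c / [X (1 + k_d θ_c)] = 0.558 × 3340 × (1100 − 15.5) × 21.1 / [2780 × (1 + 0.0824 × 21.1)] = 4.26×10^7 / 7613 = 5602 m³.
θ_c = V·X/(Q_w·X_r) when wasting from the recycle, so Q_w = V·X/(θ_c·X_r) = 5602 × 2780 / (21.1 × 10400) = 70.96 m³/d.

Q_w ≈ 71.0 m³/d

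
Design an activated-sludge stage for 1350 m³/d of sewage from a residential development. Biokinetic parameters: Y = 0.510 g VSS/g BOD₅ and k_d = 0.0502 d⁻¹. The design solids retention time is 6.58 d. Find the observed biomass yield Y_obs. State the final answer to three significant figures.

Y_obs = Y / (1 + k_d θ_c) = 0.510 / (1 + 0.0502 × 6.58) = 0.510 / 1.330 = 0.3834.

Y_obs ≈ 0.383 g VSS/g BOD₅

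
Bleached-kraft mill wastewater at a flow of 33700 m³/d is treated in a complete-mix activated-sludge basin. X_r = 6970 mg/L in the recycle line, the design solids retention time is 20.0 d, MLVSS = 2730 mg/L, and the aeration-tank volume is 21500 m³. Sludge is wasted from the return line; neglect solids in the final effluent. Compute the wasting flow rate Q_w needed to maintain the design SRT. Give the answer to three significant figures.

θ_c = V·X/(Q_w·X_r) when wasting from the recycle, so Q_w = V·X/(θ_c·X_r) = 21500 × 2730 / (20.0 × 6970) = 421.1 m³/d.

Q_w ≈ 421 m³/d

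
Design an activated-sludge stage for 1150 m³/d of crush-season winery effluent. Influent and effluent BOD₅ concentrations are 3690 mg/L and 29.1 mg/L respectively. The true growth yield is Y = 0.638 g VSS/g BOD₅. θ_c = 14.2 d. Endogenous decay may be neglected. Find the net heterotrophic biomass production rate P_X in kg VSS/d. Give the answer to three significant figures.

P_X ≈ 2690 kg VSS/d

No decay correction is needed, so Y_obs = Y = 0.638.
Substrate removed = Q·(S₀ − S) = 1150 m³/d × (3690 − 29.1) g/m³ = 4.21×10^6 g/d = 4210 kg/d.
So the net sludge growth is P_X = 0.6380 × 4210 = 2686 kg VSS/d.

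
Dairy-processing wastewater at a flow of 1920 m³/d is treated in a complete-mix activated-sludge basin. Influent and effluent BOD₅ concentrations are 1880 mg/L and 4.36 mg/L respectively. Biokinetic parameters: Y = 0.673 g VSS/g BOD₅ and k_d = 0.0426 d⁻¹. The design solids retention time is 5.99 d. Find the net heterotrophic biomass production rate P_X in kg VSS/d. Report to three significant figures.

The observed yield is Y_obs = Y/(1 + k_d·θ_c) = 0.673 / (1 + 0.0426 × 5.99) = 0.673 / 1.255 = 0.5362 g VSS per g BOD₅ removed.
Mass of BOD₅ removed per day: Q(S₀ − S) = 1920 × 1876 g/m³ = 3601 kg/d.
P_X = Y_obs · Q(S₀ − S) = 0.5362 × 3601 = 1931 kg VSS/d.

P_X ≈ 1930 kg VSS/d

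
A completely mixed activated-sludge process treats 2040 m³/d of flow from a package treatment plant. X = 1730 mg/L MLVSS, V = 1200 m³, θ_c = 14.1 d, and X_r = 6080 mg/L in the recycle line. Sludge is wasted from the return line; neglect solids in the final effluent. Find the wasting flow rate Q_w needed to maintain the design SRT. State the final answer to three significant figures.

Q_w ≈ 24.2 m³/d

Wasting from the return line (neglecting effluent solids): Q_w = V·X / (θ_c·X_r) = 1200 × 1730 / (14.1 × 6080) = 24.22 m³/d.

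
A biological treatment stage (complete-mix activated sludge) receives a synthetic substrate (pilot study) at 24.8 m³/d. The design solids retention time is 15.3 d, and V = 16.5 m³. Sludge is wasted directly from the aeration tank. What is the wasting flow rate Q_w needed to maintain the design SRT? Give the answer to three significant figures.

Q_w ≈ 1.08 m³/d

Wasting from the aeration tank: Q_w = V / θ_c = 16.50 / 15.3 = 1.078 m³/d.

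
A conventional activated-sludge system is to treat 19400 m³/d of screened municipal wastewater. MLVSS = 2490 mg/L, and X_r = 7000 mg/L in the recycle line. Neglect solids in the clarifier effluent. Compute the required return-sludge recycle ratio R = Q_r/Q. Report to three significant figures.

Solids balance on the clarifier gives (1+R)X = R·X_r, so R = X/(X_r − X) = 2490 / (7000 − 2490) = 0.5521.

R ≈ 0.552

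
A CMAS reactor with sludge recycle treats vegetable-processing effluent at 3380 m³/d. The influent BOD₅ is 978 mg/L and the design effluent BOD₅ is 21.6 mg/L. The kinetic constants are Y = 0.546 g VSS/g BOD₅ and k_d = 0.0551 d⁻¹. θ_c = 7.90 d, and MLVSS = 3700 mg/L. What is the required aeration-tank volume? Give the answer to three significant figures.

Steady-state biomass mass balance: V·X·(1 + k_d·θ_c) = Y·Q·(S₀ − S)·θ_c, so V = 0.546 × 3380 × (978 − 21.6) × 7.90 / [3700 × (1 + 0.0551 × 7.90)] = 1.39×10^7 / 5311 = 2626 m³.

V ≈ 2630 m³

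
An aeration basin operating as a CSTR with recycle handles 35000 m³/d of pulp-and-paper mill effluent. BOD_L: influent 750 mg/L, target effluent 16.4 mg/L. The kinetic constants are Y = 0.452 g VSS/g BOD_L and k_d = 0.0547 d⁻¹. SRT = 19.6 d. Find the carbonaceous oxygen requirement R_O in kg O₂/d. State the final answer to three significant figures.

Y_obs = Y / (1 + k_d θ_c) = 0.452 / (1 + 0.0547 × 19.6) = 0.452 / 2.072 = 0.2181.
Substrate removed = Q·(S₀ − S) = 35000 m³/d × (750 − 16.4) g/m³ = 2.57×10^7 g/d = 25676 kg/d.
Net sludge production P_X = 0.2181 × 25676 = 5601 kg VSS/d.
R_O = Q·(S₀ − S) − 1.42·P_X = 25676 − 1.42 × 5601 = 17723 kg O₂/d.

R_O ≈ 17700 kg O₂/d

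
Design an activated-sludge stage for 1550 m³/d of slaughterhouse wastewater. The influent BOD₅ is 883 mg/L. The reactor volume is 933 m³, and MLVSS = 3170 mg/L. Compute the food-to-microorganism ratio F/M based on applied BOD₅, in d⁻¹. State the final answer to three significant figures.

F/M = Q·S₀ / (V·X) = 1550 × 883 / (933.0 × 3170) = 0.4628 g BOD₅·(g VSS·d)⁻¹.

F/M ≈ 0.463 d⁻¹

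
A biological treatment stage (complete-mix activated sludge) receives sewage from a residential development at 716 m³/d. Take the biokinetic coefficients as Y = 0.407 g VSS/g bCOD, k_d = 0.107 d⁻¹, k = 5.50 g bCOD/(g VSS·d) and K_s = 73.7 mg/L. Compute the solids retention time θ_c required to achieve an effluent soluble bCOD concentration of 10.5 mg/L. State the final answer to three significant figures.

Specific growth rate at S = 10.5 mg/L: μ = YkS/(K_s+S) = 0.407·5.50·10.5/(73.7+10.5) = 0.2791 d⁻¹.
1/θ_c = 0.2791 − 0.107 = 0.1721 d⁻¹, so θ_c = 5.809 d.

θ_c ≈ 5.81 d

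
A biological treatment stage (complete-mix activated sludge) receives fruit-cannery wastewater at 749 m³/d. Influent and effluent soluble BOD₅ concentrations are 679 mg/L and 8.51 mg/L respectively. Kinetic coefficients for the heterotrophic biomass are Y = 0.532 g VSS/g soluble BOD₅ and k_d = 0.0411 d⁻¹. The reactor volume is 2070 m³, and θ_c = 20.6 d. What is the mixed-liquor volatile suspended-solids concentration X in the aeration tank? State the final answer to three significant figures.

From V·X·(1 + k_d·θ_c) = Y·Q·(S₀ − S)·θ_c: X = 0.532 × 749 × (679 − 8.51) × 20.6 / [2070 × (1 + 0.0411 × 20.6)] = 1440 mg/L.

X ≈ 1440 mg/L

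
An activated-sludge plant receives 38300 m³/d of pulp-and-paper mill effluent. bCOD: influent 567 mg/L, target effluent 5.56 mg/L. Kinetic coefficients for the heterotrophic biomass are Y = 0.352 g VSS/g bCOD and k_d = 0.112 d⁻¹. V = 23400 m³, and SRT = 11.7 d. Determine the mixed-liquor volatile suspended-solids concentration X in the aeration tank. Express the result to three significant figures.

X ≈ 1640 mg/L

X = Y·Q·ΔS·θ_c / [V·(1 + k_d θ_c)] = 0.352 × 38300 × (567 − 5.56) × 11.7 / [23400 × (1 + 0.112 × 11.7)] = 1638 mg/L.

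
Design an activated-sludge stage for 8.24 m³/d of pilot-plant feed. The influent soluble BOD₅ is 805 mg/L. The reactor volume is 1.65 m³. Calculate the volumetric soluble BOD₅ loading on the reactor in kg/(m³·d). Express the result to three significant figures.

Applied soluble BOD₅ load per unit volume = Q·S₀/V = (8.24 × 805/1000)/1.650 = 4.020 kg soluble BOD₅·m⁻³·d⁻¹.

L_v ≈ 4.02 kg soluble BOD₅/(m³·d)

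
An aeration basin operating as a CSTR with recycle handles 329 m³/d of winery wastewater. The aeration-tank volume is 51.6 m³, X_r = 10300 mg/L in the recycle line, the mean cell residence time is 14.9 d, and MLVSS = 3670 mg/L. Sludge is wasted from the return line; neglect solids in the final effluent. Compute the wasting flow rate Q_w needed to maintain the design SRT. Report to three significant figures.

Q_w ≈ 1.23 m³/d

θ_c = V·X/(Q_w·X_r) when wasting from the recycle, so Q_w = V·X/(θ_c·X_r) = 51.60 × 3670 / (14.9 × 10300) = 1.234 m³/d.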